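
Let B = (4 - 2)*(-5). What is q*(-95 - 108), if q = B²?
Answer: -20300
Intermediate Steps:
B = -10 (B = 2*(-5) = -10)
q = 100 (q = (-10)² = 100)
q*(-95 - 108) = 100*(-95 - 108) = 100*(-203) = -20300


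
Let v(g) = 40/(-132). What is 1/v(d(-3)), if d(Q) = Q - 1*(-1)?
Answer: -33/10 ≈ -3.3000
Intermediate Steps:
d(Q) = 1 + Q (d(Q) = Q + 1 = 1 + Q)
v(g) = -10/33 (v(g) = 40*(-1/132) = -10/33)
1/v(d(-3)) = 1/(-10/33) = -33/10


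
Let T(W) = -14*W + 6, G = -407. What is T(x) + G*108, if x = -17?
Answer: -43712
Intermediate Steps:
T(W) = 6 - 14*W
T(x) + G*108 = (6 - 14*(-17)) - 407*108 = (6 + 238) - 43956 = 244 - 43956 = -43712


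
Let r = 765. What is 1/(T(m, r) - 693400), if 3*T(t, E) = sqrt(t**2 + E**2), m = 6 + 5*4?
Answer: -6240600/4327231454099 - 3*sqrt(585901)/4327231454099 ≈ -1.4427e-6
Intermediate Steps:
m = 26 (m = 6 + 20 = 26)
T(t, E) = sqrt(E**2 + t**2)/3 (T(t, E) = sqrt(t**2 + E**2)/3 = sqrt(E**2 + t**2)/3)
1/(T(m, r) - 693400) = 1/(sqrt(765**2 + 26**2)/3 - 693400) = 1/(sqrt(585225 + 676)/3 - 693400) = 1/(sqrt(585901)/3 - 693400) = 1/(-693400 + sqrt(585901)/3)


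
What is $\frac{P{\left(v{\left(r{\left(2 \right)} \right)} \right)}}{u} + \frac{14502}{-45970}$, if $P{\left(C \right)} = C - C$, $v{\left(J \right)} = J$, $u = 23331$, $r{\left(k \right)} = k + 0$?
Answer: $- \frac{7251}{22985} \approx -0.31547$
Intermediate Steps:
$r{\left(k \right)} = k$
$P{\left(C \right)} = 0$
$\frac{P{\left(v{\left(r{\left(2 \right)} \right)} \right)}}{u} + \frac{14502}{-45970} = \frac{0}{23331} + \frac{14502}{-45970} = 0 \cdot \frac{1}{23331} + 14502 \left(- \frac{1}{45970}\right) = 0 - \frac{7251}{22985} = - \frac{7251}{22985}$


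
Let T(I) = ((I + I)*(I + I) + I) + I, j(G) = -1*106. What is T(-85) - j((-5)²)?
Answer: 28836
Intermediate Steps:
j(G) = -106
T(I) = 2*I + 4*I² (T(I) = ((2*I)*(2*I) + I) + I = (4*I² + I) + I = (I + 4*I²) + I = 2*I + 4*I²)
T(-85) - j((-5)²) = 2*(-85)*(1 + 2*(-85)) - 1*(-106) = 2*(-85)*(1 - 170) + 106 = 2*(-85)*(-169) + 106 = 28730 + 106 = 28836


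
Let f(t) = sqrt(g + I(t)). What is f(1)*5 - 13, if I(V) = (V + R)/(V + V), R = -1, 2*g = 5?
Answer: -13 + 5*sqrt(10)/2 ≈ -5.0943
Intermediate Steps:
g = 5/2 (g = (1/2)*5 = 5/2 ≈ 2.5000)
I(V) = (-1 + V)/(2*V) (I(V) = (V - 1)/(V + V) = (-1 + V)/((2*V)) = (-1 + V)*(1/(2*V)) = (-1 + V)/(2*V))
f(t) = sqrt(5/2 + (-1 + t)/(2*t))
f(1)*5 - 13 = (sqrt(12 - 2/1)/2)*5 - 13 = (sqrt(12 - 2*1)/2)*5 - 13 = (sqrt(12 - 2)/2)*5 - 13 = (sqrt(10)/2)*5 - 13 = 5*sqrt(10)/2 - 13 = -13 + 5*sqrt(10)/2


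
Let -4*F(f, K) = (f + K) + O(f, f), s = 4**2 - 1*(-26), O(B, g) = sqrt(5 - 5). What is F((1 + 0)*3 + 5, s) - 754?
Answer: -1533/2 ≈ -766.50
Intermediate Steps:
O(B, g) = 0 (O(B, g) = sqrt(0) = 0)
s = 42 (s = 16 + 26 = 42)
F(f, K) = -K/4 - f/4 (F(f, K) = -((f + K) + 0)/4 = -((K + f) + 0)/4 = -(K + f)/4 = -K/4 - f/4)
F((1 + 0)*3 + 5, s) - 754 = (-1/4*42 - ((1 + 0)*3 + 5)/4) - 754 = (-21/2 - (1*3 + 5)/4) - 754 = (-21/2 - (3 + 5)/4) - 754 = (-21/2 - 1/4*8) - 754 = (-21/2 - 2) - 754 = -25/2 - 754 = -1533/2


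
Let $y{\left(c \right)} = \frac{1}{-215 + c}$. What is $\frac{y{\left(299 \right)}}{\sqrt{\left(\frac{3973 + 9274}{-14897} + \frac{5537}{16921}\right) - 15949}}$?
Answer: $- \frac{i \sqrt{1013440948057695163107}}{337716975188124} \approx - 9.4264 \cdot 10^{-5} i$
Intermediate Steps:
$\frac{y{\left(299 \right)}}{\sqrt{\left(\frac{3973 + 9274}{-14897} + \frac{5537}{16921}\right) - 15949}} = \frac{1}{\left(-215 + 299\right) \sqrt{\left(\frac{3973 + 9274}{-14897} + \frac{5537}{16921}\right) - 15949}} = \frac{1}{84 \sqrt{\left(13247 \left(- \frac{1}{14897}\right) + 5537 \cdot \frac{1}{16921}\right) - 15949}} = \frac{1}{84 \sqrt{\left(- \frac{13247}{14897} + \frac{5537}{16921}\right) - 15949}} = \frac{1}{84 \sqrt{- \frac{141667798}{252072137} - 15949}} = \frac{1}{84 \sqrt{- \frac{4020440180811}{252072137}}} = \frac{1}{84 \frac{i \sqrt{1013440948057695163107}}{252072137}} = \frac{\left(- \frac{1}{4020440180811}\right) i \sqrt{1013440948057695163107}}{84} = - \frac{i \sqrt{1013440948057695163107}}{337716975188124}$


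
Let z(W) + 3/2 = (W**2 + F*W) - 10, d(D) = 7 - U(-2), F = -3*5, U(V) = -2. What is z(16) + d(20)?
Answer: 27/2 ≈ 13.500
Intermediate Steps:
F = -15
d(D) = 9 (d(D) = 7 - 1*(-2) = 7 + 2 = 9)
z(W) = -23/2 + W**2 - 15*W (z(W) = -3/2 + ((W**2 - 15*W) - 10) = -3/2 + (-10 + W**2 - 15*W) = -23/2 + W**2 - 15*W)
z(16) + d(20) = (-23/2 + 16**2 - 15*16) + 9 = (-23/2 + 256 - 240) + 9 = 9/2 + 9 = 27/2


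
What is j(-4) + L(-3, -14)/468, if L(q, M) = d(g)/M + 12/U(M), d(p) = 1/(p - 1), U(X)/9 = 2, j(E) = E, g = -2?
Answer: -78595/19656 ≈ -3.9985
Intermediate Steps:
U(X) = 18 (U(X) = 9*2 = 18)
d(p) = 1/(-1 + p)
L(q, M) = ⅔ - 1/(3*M) (L(q, M) = 1/((-1 - 2)*M) + 12/18 = 1/((-3)*M) + 12*(1/18) = -1/(3*M) + ⅔ = ⅔ - 1/(3*M))
j(-4) + L(-3, -14)/468 = -4 + ((⅓)*(-1 + 2*(-14))/(-14))/468 = -4 + ((⅓)*(-1/14)*(-1 - 28))*(1/468) = -4 + ((⅓)*(-1/14)*(-29))*(1/468) = -4 + (29/42)*(1/468) = -4 + 29/19656 = -78595/19656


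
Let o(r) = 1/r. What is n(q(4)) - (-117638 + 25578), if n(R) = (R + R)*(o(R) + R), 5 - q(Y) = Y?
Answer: 92064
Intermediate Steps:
q(Y) = 5 - Y
n(R) = 2*R*(R + 1/R) (n(R) = (R + R)*(1/R + R) = (2*R)*(R + 1/R) = 2*R*(R + 1/R))
n(q(4)) - (-117638 + 25578) = (2 + 2*(5 - 1*4)²) - (-117638 + 25578) = (2 + 2*(5 - 4)²) - 1*(-92060) = (2 + 2*1²) + 92060 = (2 + 2*1) + 92060 = (2 + 2) + 92060 = 4 + 92060 = 92064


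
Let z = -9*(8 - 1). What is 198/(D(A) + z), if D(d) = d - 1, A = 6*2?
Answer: -99/26 ≈ -3.8077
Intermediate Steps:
z = -63 (z = -9*7 = -63)
A = 12
D(d) = -1 + d
198/(D(A) + z) = 198/((-1 + 12) - 63) = 198/(11 - 63) = 198/(-52) = 198*(-1/52) = -99/26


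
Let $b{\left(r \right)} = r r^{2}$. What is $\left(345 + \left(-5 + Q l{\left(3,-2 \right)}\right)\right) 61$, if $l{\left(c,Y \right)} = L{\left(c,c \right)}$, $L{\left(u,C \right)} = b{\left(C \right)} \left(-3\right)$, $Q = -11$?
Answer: $75091$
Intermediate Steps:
$b{\left(r \right)} = r^{3}$
$L{\left(u,C \right)} = - 3 C^{3}$ ($L{\left(u,C \right)} = C^{3} \left(-3\right) = - 3 C^{3}$)
$l{\left(c,Y \right)} = - 3 c^{3}$
$\left(345 + \left(-5 + Q l{\left(3,-2 \right)}\right)\right) 61 = \left(345 - \left(5 + 11 \left(- 3 \cdot 3^{3}\right)\right)\right) 61 = \left(345 - \left(5 + 11 \left(\left(-3\right) 27\right)\right)\right) 61 = \left(345 - -886\right) 61 = \left(345 + \left(-5 + 891\right)\right) 61 = \left(345 + 886\right) 61 = 1231 \cdot 61 = 75091$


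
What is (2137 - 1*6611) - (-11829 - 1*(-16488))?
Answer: -9133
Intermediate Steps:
(2137 - 1*6611) - (-11829 - 1*(-16488)) = (2137 - 6611) - (-11829 + 16488) = -4474 - 1*4659 = -4474 - 4659 = -9133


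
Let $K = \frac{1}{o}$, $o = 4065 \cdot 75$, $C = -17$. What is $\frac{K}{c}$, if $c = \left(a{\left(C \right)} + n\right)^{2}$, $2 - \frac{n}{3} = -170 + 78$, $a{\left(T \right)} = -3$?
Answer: $\frac{1}{23731774875} \approx 4.2138 \cdot 10^{-11}$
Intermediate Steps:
$n = 282$ ($n = 6 - 3 \left(-170 + 78\right) = 6 - -276 = 6 + 276 = 282$)
$o = 304875$
$c = 77841$ ($c = \left(-3 + 282\right)^{2} = 279^{2} = 77841$)
$K = \frac{1}{304875} \approx 3.28 \cdot 10^{-6}$
$\frac{K}{c} = \frac{1}{304875 \cdot 77841} = \frac{1}{304875} \cdot \frac{1}{77841} = \frac{1}{23731774875}$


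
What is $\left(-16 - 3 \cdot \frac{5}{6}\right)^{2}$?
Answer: $\frac{1369}{4} \approx 342.25$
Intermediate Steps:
$\left(-16 - 3 \cdot \frac{5}{6}\right)^{2} = \left(-16 - 3 \cdot 5 \cdot \frac{1}{6}\right)^{2} = \left(-16 - \frac{5}{2}\right)^{2} = \left(- \frac{37}{2}\right)^{2} = \frac{1369}{4}$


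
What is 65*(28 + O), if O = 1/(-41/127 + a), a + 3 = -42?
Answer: 10467665/5756 ≈ 1818.6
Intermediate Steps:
a = -45 (a = -3 - 42 = -45)
O = -127/5756 (O = 1/(-41/127 - 45) = 1/(-5756/127) = -127/5756 ≈ -0.022064)
65*(28 + O) = 65*(28 - 127/5756) = 65*(161041/5756) = 10467665/5756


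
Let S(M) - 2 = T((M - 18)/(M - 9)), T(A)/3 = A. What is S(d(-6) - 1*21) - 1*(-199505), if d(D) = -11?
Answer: 8179937/41 ≈ 1.9951e+5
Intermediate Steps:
T(A) = 3*A
S(M) = 2 + 3*(-18 + M)/(-9 + M) (S(M) = 2 + 3*((M - 18)/(M - 9)) = 2 + 3*((-18 + M)/(-9 + M)) = 2 + 3*(-18 + M)/(-9 + M))
S(d(-6) - 1*21) - 1*(-199505) = (-72 + 5*(-11 - 1*21))/(-9 + (-11 - 1*21)) - 1*(-199505) = (-72 + 5*(-11 - 21))/(-9 + (-11 - 21)) + 199505 = (-72 + 5*(-32))/(-9 - 32) + 199505 = (-72 - 160)/(-41) + 199505 = -1/41*(-232) + 199505 = 232/41 + 199505 = 8179937/41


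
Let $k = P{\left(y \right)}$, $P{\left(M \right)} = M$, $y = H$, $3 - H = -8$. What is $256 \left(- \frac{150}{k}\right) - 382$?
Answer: $- \frac{42602}{11} \approx -3872.9$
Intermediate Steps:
$H = 11$ ($H = 3 - -8 = 3 + 8 = 11$)
$y = 11$
$k = 11$
$256 \left(- \frac{150}{k}\right) - 382 = 256 \left(- \frac{150}{11}\right) - 382 = - \frac{38400}{11} - 382 = - \frac{42602}{11}$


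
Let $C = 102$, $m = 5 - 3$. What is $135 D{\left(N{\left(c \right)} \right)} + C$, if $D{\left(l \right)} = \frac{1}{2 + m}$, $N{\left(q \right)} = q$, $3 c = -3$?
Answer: $\frac{543}{4} \approx 135.75$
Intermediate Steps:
$c = -1$ ($c = \frac{1}{3} \left(-3\right) = -1$)
$m = 2$ ($m = 5 - 3 = 2$)
$D{\left(l \right)} = \frac{1}{4}$ ($D{\left(l \right)} = \frac{1}{2 + 2} = \frac{1}{4}$)
$135 D{\left(N{\left(c \right)} \right)} + C = 135 \cdot \frac{1}{4} + 102 = \frac{135}{4} + 102 = \frac{543}{4}$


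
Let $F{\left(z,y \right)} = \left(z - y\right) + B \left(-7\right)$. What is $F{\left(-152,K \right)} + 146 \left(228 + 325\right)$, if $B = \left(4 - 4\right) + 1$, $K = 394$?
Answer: $80185$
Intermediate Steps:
$B = 1$ ($B = 0 + 1 = 1$)
$F{\left(z,y \right)} = -7 + z - y$ ($F{\left(z,y \right)} = \left(z - y\right) + 1 \left(-7\right) = \left(z - y\right) - 7 = -7 + z - y$)
$F{\left(-152,K \right)} + 146 \left(228 + 325\right) = \left(-7 - 152 - 394\right) + 146 \left(228 + 325\right) = \left(-7 - 152 - 394\right) + 146 \cdot 553 = -553 + 80738 = 80185$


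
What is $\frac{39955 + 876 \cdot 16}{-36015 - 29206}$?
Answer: $- \frac{53971}{65221} \approx -0.82751$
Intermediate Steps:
$\frac{39955 + 876 \cdot 16}{-36015 - 29206} = \frac{39955 + 14016}{-65221} = 53971 \left(- \frac{1}{65221}\right) = - \frac{53971}{65221}$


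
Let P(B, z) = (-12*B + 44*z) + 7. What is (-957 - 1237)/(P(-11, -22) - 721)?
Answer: 1097/775 ≈ 1.4155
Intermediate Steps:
P(B, z) = 7 - 12*B + 44*z
(-957 - 1237)/(P(-11, -22) - 721) = (-957 - 1237)/((7 - 12*(-11) + 44*(-22)) - 721) = -2194/((7 + 132 - 968) - 721) = -2194/(-829 - 721) = -2194/(-1550) = -2194*(-1/1550) = 1097/775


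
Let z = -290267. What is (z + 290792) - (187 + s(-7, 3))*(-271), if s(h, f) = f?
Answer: 52015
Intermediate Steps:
(z + 290792) - (187 + s(-7, 3))*(-271) = (-290267 + 290792) - (187 + 3)*(-271) = 525 - 190*(-271) = 525 - 1*(-51490) = 525 + 51490 = 52015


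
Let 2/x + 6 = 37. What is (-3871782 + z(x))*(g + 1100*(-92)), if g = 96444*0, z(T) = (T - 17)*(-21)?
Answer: 12145438760400/31 ≈ 3.9179e+11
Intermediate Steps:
x = 2/31 (x = 2/(-6 + 37) = 2/31 ≈ 0.064516)
z(T) = 357 - 21*T (z(T) = (-17 + T)*(-21) = 357 - 21*T)
g = 0
(-3871782 + z(x))*(g + 1100*(-92)) = (-3871782 + (357 - 21*2/31))*(0 + 1100*(-92)) = (-3871782 + (357 - 42/31))*(0 - 101200) = (-3871782 + 11025/31)*(-101200) = -120014217/31*(-101200) = 12145438760400/31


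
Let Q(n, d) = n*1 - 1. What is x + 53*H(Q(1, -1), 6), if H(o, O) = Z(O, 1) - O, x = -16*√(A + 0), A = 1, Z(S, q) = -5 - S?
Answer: -917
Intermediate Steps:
Q(n, d) = -1 + n (Q(n, d) = n - 1 = -1 + n)
x = -16 (x = -16*√(1 + 0) = -16*√1 = -16*1 = -16)
H(o, O) = -5 - 2*O (H(o, O) = (-5 - O) - O = -5 - 2*O)
x + 53*H(Q(1, -1), 6) = -16 + 53*(-5 - 2*6) = -16 + 53*(-5 - 12) = -16 + 53*(-17) = -16 - 901 = -917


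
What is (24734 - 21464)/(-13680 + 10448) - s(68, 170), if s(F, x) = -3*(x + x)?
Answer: 1646685/1616 ≈ 1019.0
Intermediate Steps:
s(F, x) = -6*x
(24734 - 21464)/(-13680 + 10448) - s(68, 170) = (24734 - 21464)/(-13680 + 10448) - (-6)*170 = 3270/(-3232) - 1*(-1020) = 3270*(-1/3232) + 1020 = -1635/1616 + 1020 = 1646685/1616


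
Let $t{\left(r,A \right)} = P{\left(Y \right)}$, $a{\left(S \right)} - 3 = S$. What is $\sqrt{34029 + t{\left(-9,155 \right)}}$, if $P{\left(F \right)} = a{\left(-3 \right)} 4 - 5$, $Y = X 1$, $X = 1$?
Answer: $2 \sqrt{8506} \approx 184.46$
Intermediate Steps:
$a{\left(S \right)} = 3 + S$
$Y = 1$ ($Y = 1 \cdot 1 = 1$)
$P{\left(F \right)} = -5$ ($P{\left(F \right)} = \left(3 - 3\right) 4 - 5 = 0 \cdot 4 - 5 = 0 - 5 = -5$)
$t{\left(r,A \right)} = -5$
$\sqrt{34029 + t{\left(-9,155 \right)}} = \sqrt{34029 - 5} = \sqrt{34024} = 2 \sqrt{8506}$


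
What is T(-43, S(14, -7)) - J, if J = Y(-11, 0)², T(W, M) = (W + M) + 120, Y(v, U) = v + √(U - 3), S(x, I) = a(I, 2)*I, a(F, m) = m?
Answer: -55 + 22*I*√3 ≈ -55.0 + 38.105*I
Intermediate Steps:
S(x, I) = 2*I
Y(v, U) = v + √(-3 + U)
T(W, M) = 120 + M + W (T(W, M) = (M + W) + 120 = 120 + M + W)
J = (-11 + I*√3)² (J = (-11 + √(-3 + 0))² = (-11 + √(-3))² = (-11 + I*√3)² ≈ 118.0 - 38.105*I)
T(-43, S(14, -7)) - J = (120 + 2*(-7) - 43) - (11 - I*√3)² = (120 - 14 - 43) - (11 - I*√3)² = 63 - (11 - I*√3)²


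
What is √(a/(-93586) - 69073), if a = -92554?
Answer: 2*I*√37809757208829/46793 ≈ 262.82*I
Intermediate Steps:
√(a/(-93586) - 69073) = √(-92554/(-93586) - 69073) = √(-92554*(-1/93586) - 69073) = √(46277/46793 - 69073) = √(-3232086612/46793) = 2*I*√37809757208829/46793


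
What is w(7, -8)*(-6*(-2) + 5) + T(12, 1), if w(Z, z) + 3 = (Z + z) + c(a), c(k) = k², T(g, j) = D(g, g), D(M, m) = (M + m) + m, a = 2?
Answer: 36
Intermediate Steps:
D(M, m) = M + 2*m
T(g, j) = 3*g (T(g, j) = g + 2*g = 3*g)
w(Z, z) = 1 + Z + z (w(Z, z) = -3 + ((Z + z) + 2²) = -3 + ((Z + z) + 4) = -3 + (4 + Z + z) = 1 + Z + z)
w(7, -8)*(-6*(-2) + 5) + T(12, 1) = (1 + 7 - 8)*(-6*(-2) + 5) + 3*12 = 0*(12 + 5) + 36 = 0*17 + 36 = 0 + 36 = 36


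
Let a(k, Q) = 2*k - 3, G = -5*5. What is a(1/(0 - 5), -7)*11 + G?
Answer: -312/5 ≈ -62.400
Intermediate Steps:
G = -25
a(k, Q) = -3 + 2*k
a(1/(0 - 5), -7)*11 + G = (-3 + 2/(0 - 5))*11 - 25 = (-3 + 2/(-5))*11 - 25 = (-3 + 2*(-⅕))*11 - 25 = (-3 - ⅖)*11 - 25 = -17/5*11 - 25 = -187/5 - 25 = -312/5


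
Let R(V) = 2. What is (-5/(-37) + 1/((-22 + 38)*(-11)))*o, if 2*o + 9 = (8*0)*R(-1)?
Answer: -7587/13024 ≈ -0.58254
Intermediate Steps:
o = -9/2 (o = -9/2 + ((8*0)*2)/2 = -9/2 + (0*2)/2 = -9/2 + (½)*0 = -9/2 + 0 = -9/2 ≈ -4.5000)
(-5/(-37) + 1/((-22 + 38)*(-11)))*o = (-5/(-37) + 1/((-22 + 38)*(-11)))*(-9/2) = (-5*(-1/37) - 1/11/16)*(-9/2) = (5/37 + (1/16)*(-1/11))*(-9/2) = (5/37 - 1/176)*(-9/2) = (843/6512)*(-9/2) = -7587/13024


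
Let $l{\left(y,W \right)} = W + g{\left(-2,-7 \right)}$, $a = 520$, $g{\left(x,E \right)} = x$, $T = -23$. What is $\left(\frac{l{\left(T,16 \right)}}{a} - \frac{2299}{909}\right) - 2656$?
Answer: $- \frac{628310417}{236340} \approx -2658.5$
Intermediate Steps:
$l{\left(y,W \right)} = -2 + W$ ($l{\left(y,W \right)} = W - 2 = -2 + W$)
$\left(\frac{l{\left(T,16 \right)}}{a} - \frac{2299}{909}\right) - 2656 = \left(\frac{-2 + 16}{520} - \frac{2299}{909}\right) - 2656 = \left(14 \cdot \frac{1}{520} - \frac{2299}{909}\right) - 2656 = \left(\frac{7}{260} - \frac{2299}{909}\right) - 2656 = - \frac{591377}{236340} - 2656 = - \frac{628310417}{236340}$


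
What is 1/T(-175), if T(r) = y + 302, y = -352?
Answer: -1/50 ≈ -0.020000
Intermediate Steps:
T(r) = -50 (T(r) = -352 + 302 = -50)
1/T(-175) = 1/(-50) = -1/50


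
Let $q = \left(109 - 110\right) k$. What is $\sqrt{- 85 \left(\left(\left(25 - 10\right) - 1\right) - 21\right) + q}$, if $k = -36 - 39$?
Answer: $\sqrt{670} \approx 25.884$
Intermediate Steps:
$k = -75$ ($k = -36 - 39 = -75$)
$q = 75$ ($q = \left(109 - 110\right) \left(-75\right) = \left(-1\right) \left(-75\right) = 75$)
$\sqrt{- 85 \left(\left(\left(25 - 10\right) - 1\right) - 21\right) + q} = \sqrt{- 85 \left(\left(\left(25 - 10\right) - 1\right) - 21\right) + 75} = \sqrt{- 85 \left(\left(15 - 1\right) - 21\right) + 75} = \sqrt{- 85 \left(14 - 21\right) + 75} = \sqrt{\left(-85\right) \left(-7\right) + 75} = \sqrt{595 + 75} = \sqrt{670}$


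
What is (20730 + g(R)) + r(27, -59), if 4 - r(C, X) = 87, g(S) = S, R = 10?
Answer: 20657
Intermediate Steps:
r(C, X) = -83 (r(C, X) = 4 - 1*87 = 4 - 87 = -83)
(20730 + g(R)) + r(27, -59) = (20730 + 10) - 83 = 20740 - 83 = 20657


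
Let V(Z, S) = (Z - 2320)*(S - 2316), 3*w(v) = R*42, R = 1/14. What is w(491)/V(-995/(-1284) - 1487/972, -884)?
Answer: 26001/193094235200 ≈ 1.3465e-7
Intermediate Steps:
R = 1/14 ≈ 0.071429
w(v) = 1 (w(v) = ((1/14)*42)/3 = (⅓)*3 = 1)
V(Z, S) = (-2320 + Z)*(-2316 + S)
w(491)/V(-995/(-1284) - 1487/972, -884) = 1/(5373120 - 2320*(-884) - 2316*(-995/(-1284) - 1487/972) - 884*(-995/(-1284) - 1487/972)) = 1/(5373120 + 2050880 - 2316*(-995*(-1/1284) - 1487*1/972) - 884*(-995*(-1/1284) - 1487*1/972)) = 1/(5373120 + 2050880 - 2316*(995/1284 - 1487/972) - 884*(995/1284 - 1487/972)) = 1/(5373120 + 2050880 - 2316*(-39257/52002) - 884*(-39257/52002)) = 1/(5373120 + 2050880 + 15153202/8667 + 17351594/26001) = 1/(193094235200/26001) = 1*(26001/193094235200) = 26001/193094235200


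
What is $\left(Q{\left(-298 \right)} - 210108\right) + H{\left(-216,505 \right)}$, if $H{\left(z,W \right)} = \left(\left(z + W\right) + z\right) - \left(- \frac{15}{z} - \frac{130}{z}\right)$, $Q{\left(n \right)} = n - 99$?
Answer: $- \frac{45453457}{216} \approx -2.1043 \cdot 10^{5}$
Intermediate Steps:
$Q{\left(n \right)} = -99 + n$
$H{\left(z,W \right)} = W + 2 z + \frac{145}{z}$ ($H{\left(z,W \right)} = \left(\left(W + z\right) + z\right) - - \frac{145}{z} = \left(W + 2 z\right) + \frac{145}{z} = W + 2 z + \frac{145}{z}$)
$\left(Q{\left(-298 \right)} - 210108\right) + H{\left(-216,505 \right)} = \left(\left(-99 - 298\right) - 210108\right) + \left(505 + 2 \left(-216\right) + \frac{145}{-216}\right) = \left(-397 - 210108\right) + \left(505 - 432 + 145 \left(- \frac{1}{216}\right)\right) = -210505 - - \frac{15623}{216} = -210505 + \frac{15623}{216} = - \frac{45453457}{216}$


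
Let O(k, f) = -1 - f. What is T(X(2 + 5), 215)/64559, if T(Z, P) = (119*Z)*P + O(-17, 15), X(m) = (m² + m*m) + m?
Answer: 244219/5869 ≈ 41.612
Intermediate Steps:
X(m) = m + 2*m² (X(m) = (m² + m²) + m = 2*m² + m = m + 2*m²)
T(Z, P) = -16 + 119*P*Z (T(Z, P) = (119*Z)*P + (-1 - 1*15) = 119*P*Z + (-1 - 15) = 119*P*Z - 16 = -16 + 119*P*Z)
T(X(2 + 5), 215)/64559 = (-16 + 119*215*((2 + 5)*(1 + 2*(2 + 5))))/64559 = (-16 + 119*215*(7*(1 + 2*7)))*(1/64559) = (-16 + 119*215*(7*(1 + 14)))*(1/64559) = (-16 + 119*215*(7*15))*(1/64559) = (-16 + 119*215*105)*(1/64559) = (-16 + 2686425)*(1/64559) = 2686409*(1/64559) = 244219/5869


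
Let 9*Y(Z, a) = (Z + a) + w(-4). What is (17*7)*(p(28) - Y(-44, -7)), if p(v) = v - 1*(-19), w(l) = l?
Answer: 56882/9 ≈ 6320.2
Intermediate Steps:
Y(Z, a) = -4/9 + Z/9 + a/9 (Y(Z, a) = ((Z + a) - 4)/9 = (-4 + Z + a)/9 = -4/9 + Z/9 + a/9)
p(v) = 19 + v (p(v) = v + 19 = 19 + v)
(17*7)*(p(28) - Y(-44, -7)) = (17*7)*((19 + 28) - (-4/9 + (⅑)*(-44) + (⅑)*(-7))) = 119*(47 - (-4/9 - 44/9 - 7/9)) = 119*(47 - 1*(-55/9)) = 119*(47 + 55/9) = 119*(478/9) = 56882/9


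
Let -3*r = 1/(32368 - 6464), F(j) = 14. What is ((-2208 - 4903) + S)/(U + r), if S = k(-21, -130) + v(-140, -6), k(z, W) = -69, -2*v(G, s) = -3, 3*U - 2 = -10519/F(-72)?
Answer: 3904989144/135879439 ≈ 28.739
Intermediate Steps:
U = -3497/14 (U = ⅔ + (-10519/14)/3 = ⅔ + (-10519*1/14)/3 = ⅔ + (⅓)*(-10519/14) = ⅔ - 10519/42 = -3497/14 ≈ -249.79)
v(G, s) = 3/2 (v(G, s) = -½*(-3) = 3/2)
r = -1/77712 (r = -1/(3*(32368 - 6464)) = -⅓/25904 = -⅓*1/25904 = -1/77712 ≈ -1.2868e-5)
S = -135/2 (S = -69 + 3/2 = -135/2 ≈ -67.500)
((-2208 - 4903) + S)/(U + r) = ((-2208 - 4903) - 135/2)/(-3497/14 - 1/77712) = (-7111 - 135/2)/(-135879439/543984) = -14357/2*(-543984/135879439) = 3904989144/135879439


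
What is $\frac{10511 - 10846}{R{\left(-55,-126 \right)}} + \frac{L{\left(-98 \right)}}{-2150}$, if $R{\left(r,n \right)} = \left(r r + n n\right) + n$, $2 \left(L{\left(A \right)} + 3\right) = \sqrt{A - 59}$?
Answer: $- \frac{26557}{1614650} - \frac{i \sqrt{157}}{4300} \approx -0.016448 - 0.0029139 i$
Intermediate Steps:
$L{\left(A \right)} = -3 + \frac{\sqrt{-59 + A}}{2}$ ($L{\left(A \right)} = -3 + \frac{\sqrt{A - 59}}{2} = -3 + \frac{\sqrt{-59 + A}}{2}$)
$R{\left(r,n \right)} = n + n^{2} + r^{2}$ ($R{\left(r,n \right)} = \left(r^{2} + n^{2}\right) + n = \left(n^{2} + r^{2}\right) + n = n + n^{2} + r^{2}$)
$\frac{10511 - 10846}{R{\left(-55,-126 \right)}} + \frac{L{\left(-98 \right)}}{-2150} = \frac{10511 - 10846}{-126 + \left(-126\right)^{2} + \left(-55\right)^{2}} + \frac{-3 + \frac{\sqrt{-59 - 98}}{2}}{-2150} = - \frac{335}{-126 + 15876 + 3025} + \left(-3 + \frac{\sqrt{-157}}{2}\right) \left(- \frac{1}{2150}\right) = - \frac{335}{18775} + \left(-3 + \frac{i \sqrt{157}}{2}\right) \left(- \frac{1}{2150}\right) = \left(-335\right) \frac{1}{18775} + \left(-3 + \frac{i \sqrt{157}}{2}\right) \left(- \frac{1}{2150}\right) = - \frac{67}{3755} + \left(\frac{3}{2150} - \frac{i \sqrt{157}}{4300}\right) = - \frac{26557}{1614650} - \frac{i \sqrt{157}}{4300}$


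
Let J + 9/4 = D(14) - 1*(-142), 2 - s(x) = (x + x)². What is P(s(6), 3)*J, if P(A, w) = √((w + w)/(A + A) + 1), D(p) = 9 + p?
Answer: 651*√19738/568 ≈ 161.02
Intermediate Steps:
s(x) = 2 - 4*x² (s(x) = 2 - (x + x)² = 2 - (2*x)² = 2 - 4*x²)
P(A, w) = √(1 + w/A) (P(A, w) = √((2*w)/((2*A)) + 1) = √((2*w)*(1/(2*A)) + 1) = √(w/A + 1) = √(1 + w/A))
J = 651/4 (J = -9/4 + ((9 + 14) - 1*(-142)) = -9/4 + (23 + 142) = -9/4 + 165 = 651/4 ≈ 162.75)
P(s(6), 3)*J = √(((2 - 4*6²) + 3)/(2 - 4*6²))*(651/4) = √(((2 - 4*36) + 3)/(2 - 4*36))*(651/4) = √(((2 - 144) + 3)/(2 - 144))*(651/4) = √((-142 + 3)/(-142))*(651/4) = √(-1/142*(-139))*(651/4) = √(139/142)*(651/4) = (√19738/142)*(651/4) = 651*√19738/568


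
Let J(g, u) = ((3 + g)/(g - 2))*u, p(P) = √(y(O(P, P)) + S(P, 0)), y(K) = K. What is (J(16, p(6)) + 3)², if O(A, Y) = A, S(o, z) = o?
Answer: 1524/49 + 114*√3/7 ≈ 59.310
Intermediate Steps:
p(P) = √2*√P (p(P) = √(P + P) = √(2*P) = √2*√P)
J(g, u) = u*(3 + g)/(-2 + g) (J(g, u) = ((3 + g)/(-2 + g))*u = u*(3 + g)/(-2 + g))
(J(16, p(6)) + 3)² = ((√2*√6)*(3 + 16)/(-2 + 16) + 3)² = ((2*√3)*19/14 + 3)² = ((2*√3)*(1/14)*19 + 3)² = (19*√3/7 + 3)² = (3 + 19*√3/7)²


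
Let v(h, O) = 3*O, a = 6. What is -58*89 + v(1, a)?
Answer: -5144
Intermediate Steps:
-58*89 + v(1, a) = -58*89 + 3*6 = -5162 + 18 = -5144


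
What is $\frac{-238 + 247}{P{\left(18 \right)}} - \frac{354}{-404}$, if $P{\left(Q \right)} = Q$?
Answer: $\frac{139}{101} \approx 1.3762$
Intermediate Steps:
$\frac{-238 + 247}{P{\left(18 \right)}} - \frac{354}{-404} = \frac{-238 + 247}{18} - \frac{354}{-404} = 9 \cdot \frac{1}{18} - - \frac{177}{202} = \frac{1}{2} + \frac{177}{202} = \frac{139}{101}$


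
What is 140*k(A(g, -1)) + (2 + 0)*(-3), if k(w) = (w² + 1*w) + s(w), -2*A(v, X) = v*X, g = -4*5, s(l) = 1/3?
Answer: 37922/3 ≈ 12641.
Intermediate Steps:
s(l) = ⅓
g = -20
A(v, X) = -X*v/2 (A(v, X) = -v*X/2 = -X*v/2)
k(w) = ⅓ + w + w² (k(w) = (w² + 1*w) + ⅓ = (w² + w) + ⅓ = (w + w²) + ⅓ = ⅓ + w + w²)
140*k(A(g, -1)) + (2 + 0)*(-3) = 140*(⅓ - ½*(-1)*(-20) + (-½*(-1)*(-20))²) + (2 + 0)*(-3) = 140*(⅓ - 10 + (-10)²) + 2*(-3) = 140*(⅓ - 10 + 100) - 6 = 140*(271/3) - 6 = 37940/3 - 6 = 37922/3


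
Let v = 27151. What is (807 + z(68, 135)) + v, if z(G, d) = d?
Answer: 28093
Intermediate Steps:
(807 + z(68, 135)) + v = (807 + 135) + 27151 = 942 + 27151 = 28093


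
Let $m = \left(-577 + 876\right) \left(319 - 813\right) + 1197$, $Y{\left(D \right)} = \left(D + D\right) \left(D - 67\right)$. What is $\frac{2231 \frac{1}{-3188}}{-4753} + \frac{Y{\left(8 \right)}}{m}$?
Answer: $\frac{150833835}{22886463908} \approx 0.0065905$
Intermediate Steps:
$Y{\left(D \right)} = 2 D \left(-67 + D\right)$
$m = -146509$ ($m = 299 \left(-494\right) + 1197 = -147706 + 1197 = -146509$)
$\frac{2231 \frac{1}{-3188}}{-4753} + \frac{Y{\left(8 \right)}}{m} = \frac{2231 \frac{1}{-3188}}{-4753} + \frac{2 \cdot 8 \left(-67 + 8\right)}{-146509} = 2231 \left(- \frac{1}{3188}\right) \left(- \frac{1}{4753}\right) + 2 \cdot 8 \left(-59\right) \left(- \frac{1}{146509}\right) = \left(- \frac{2231}{3188}\right) \left(- \frac{1}{4753}\right) - - \frac{944}{146509} = \frac{23}{156212} + \frac{944}{146509} = \frac{150833835}{22886463908}$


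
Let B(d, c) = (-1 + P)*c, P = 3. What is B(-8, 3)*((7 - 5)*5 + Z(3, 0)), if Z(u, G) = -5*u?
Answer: -30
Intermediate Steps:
B(d, c) = 2*c (B(d, c) = (-1 + 3)*c = 2*c)
B(-8, 3)*((7 - 5)*5 + Z(3, 0)) = (2*3)*((7 - 5)*5 - 5*3) = 6*(2*5 - 15) = 6*(10 - 15) = 6*(-5) = -30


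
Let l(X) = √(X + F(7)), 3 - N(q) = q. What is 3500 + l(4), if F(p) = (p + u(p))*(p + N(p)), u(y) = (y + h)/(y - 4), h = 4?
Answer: 3506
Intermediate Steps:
N(q) = 3 - q
u(y) = (4 + y)/(-4 + y) (u(y) = (y + 4)/(y - 4) = (4 + y)/(-4 + y))
F(p) = 3*p + 3*(4 + p)/(-4 + p) (F(p) = (p + (4 + p)/(-4 + p))*(p + (3 - p)) = (p + (4 + p)/(-4 + p))*3 = 3*p + 3*(4 + p)/(-4 + p))
l(X) = √(32 + X) (l(X) = √(X + 3*(4 + 7² - 3*7)/(-4 + 7)) = √(X + 3*(4 + 49 - 21)/3) = √(X + 3*(⅓)*32) = √(X + 32) = √(32 + X))
3500 + l(4) = 3500 + √(32 + 4) = 3500 + √36 = 3500 + 6 = 3506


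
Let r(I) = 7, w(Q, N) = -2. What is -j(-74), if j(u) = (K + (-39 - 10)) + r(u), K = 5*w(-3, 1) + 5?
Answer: 47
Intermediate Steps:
K = -5 (K = 5*(-2) + 5 = -10 + 5 = -5)
j(u) = -47 (j(u) = (-5 + (-39 - 10)) + 7 = (-5 - 49) + 7 = -54 + 7 = -47)
-j(-74) = -1*(-47) = 47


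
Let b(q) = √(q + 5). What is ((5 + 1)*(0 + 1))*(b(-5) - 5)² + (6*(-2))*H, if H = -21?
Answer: 402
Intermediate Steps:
b(q) = √(5 + q)
((5 + 1)*(0 + 1))*(b(-5) - 5)² + (6*(-2))*H = ((5 + 1)*(0 + 1))*(√(5 - 5) - 5)² + (6*(-2))*(-21) = (6*1)*(√0 - 5)² - 12*(-21) = 6*(0 - 5)² + 252 = 6*(-5)² + 252 = 6*25 + 252 = 150 + 252 = 402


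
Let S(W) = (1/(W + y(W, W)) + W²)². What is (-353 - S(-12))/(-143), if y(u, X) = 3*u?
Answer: 48575233/329472 ≈ 147.43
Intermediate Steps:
S(W) = (W² + 1/(4*W))² (S(W) = (1/(W + 3*W) + W²)² = (1/(4*W) + W²)² = (W² + 1/(4*W))²)
(-353 - S(-12))/(-143) = (-353 - (1 + 4*(-12)³)²/(16*(-12)²))/(-143) = (-353 - (1 + 4*(-1728))²/(16*144))*(-1/143) = (-353 - (1 - 6912)²/(16*144))*(-1/143) = (-353 - (-6911)²/(16*144))*(-1/143) = (-353 - 47761921/(16*144))*(-1/143) = (-353 - 1*47761921/2304)*(-1/143) = (-353 - 47761921/2304)*(-1/143) = -48575233/2304*(-1/143) = 48575233/329472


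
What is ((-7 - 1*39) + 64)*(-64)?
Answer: -1152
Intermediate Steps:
((-7 - 1*39) + 64)*(-64) = ((-7 - 39) + 64)*(-64) = (-46 + 64)*(-64) = 18*(-64) = -1152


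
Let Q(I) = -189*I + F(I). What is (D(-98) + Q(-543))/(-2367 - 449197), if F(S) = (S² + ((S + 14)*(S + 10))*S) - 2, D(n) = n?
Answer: 152705275/451564 ≈ 338.17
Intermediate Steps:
F(S) = -2 + S² + S*(10 + S)*(14 + S) (F(S) = (S² + ((14 + S)*(10 + S))*S) - 2 = (S² + ((10 + S)*(14 + S))*S) - 2 = (S² + S*(10 + S)*(14 + S)) - 2 = -2 + S² + S*(10 + S)*(14 + S))
Q(I) = -2 + I³ - 49*I + 25*I² (Q(I) = -189*I + (-2 + I³ + 25*I² + 140*I) = -2 + I³ - 49*I + 25*I²)
(D(-98) + Q(-543))/(-2367 - 449197) = (-98 + (-2 + (-543)³ - 49*(-543) + 25*(-543)²))/(-2367 - 449197) = (-98 + (-2 - 160103007 + 26607 + 25*294849))/(-451564) = (-98 + (-2 - 160103007 + 26607 + 7371225))*(-1/451564) = (-98 - 152705177)*(-1/451564) = -152705275*(-1/451564) = 152705275/451564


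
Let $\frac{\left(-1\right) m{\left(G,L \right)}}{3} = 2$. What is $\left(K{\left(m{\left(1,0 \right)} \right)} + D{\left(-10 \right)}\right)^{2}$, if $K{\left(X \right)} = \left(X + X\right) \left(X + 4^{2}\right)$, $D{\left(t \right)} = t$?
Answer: $16900$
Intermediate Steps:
$m{\left(G,L \right)} = -6$ ($m{\left(G,L \right)} = \left(-3\right) 2 = -6$)
$K{\left(X \right)} = 2 X \left(16 + X\right)$ ($K{\left(X \right)} = 2 X \left(X + 16\right) = 2 X \left(16 + X\right)$)
$\left(K{\left(m{\left(1,0 \right)} \right)} + D{\left(-10 \right)}\right)^{2} = \left(2 \left(-6\right) \left(16 - 6\right) - 10\right)^{2} = \left(2 \left(-6\right) 10 - 10\right)^{2} = \left(-120 - 10\right)^{2} = \left(-130\right)^{2} = 16900$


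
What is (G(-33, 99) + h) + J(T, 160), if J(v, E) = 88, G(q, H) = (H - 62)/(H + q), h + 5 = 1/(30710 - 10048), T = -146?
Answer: 28487749/340923 ≈ 83.561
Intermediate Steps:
h = -103309/20662 (h = -5 + 1/(30710 - 10048) = -5 + 1/20662 = -103309/20662 ≈ -5.0000)
G(q, H) = (-62 + H)/(H + q)
(G(-33, 99) + h) + J(T, 160) = ((-62 + 99)/(99 - 33) - 103309/20662) + 88 = (37/66 - 103309/20662) + 88 = -1513475/340923 + 88 = 28487749/340923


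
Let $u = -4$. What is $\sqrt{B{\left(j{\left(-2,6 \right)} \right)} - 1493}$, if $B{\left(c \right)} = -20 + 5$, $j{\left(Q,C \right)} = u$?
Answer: $2 i \sqrt{377} \approx 38.833 i$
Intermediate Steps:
$j{\left(Q,C \right)} = -4$
$B{\left(c \right)} = -15$
$\sqrt{B{\left(j{\left(-2,6 \right)} \right)} - 1493} = \sqrt{-15 - 1493} = \sqrt{-1508} = 2 i \sqrt{377}$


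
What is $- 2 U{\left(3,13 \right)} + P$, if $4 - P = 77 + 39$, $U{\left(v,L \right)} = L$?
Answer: $-138$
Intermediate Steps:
$P = -112$ ($P = 4 - \left(77 + 39\right) = 4 - 116 = -112$)
$- 2 U{\left(3,13 \right)} + P = \left(-2\right) 13 - 112 = -26 - 112 = -138$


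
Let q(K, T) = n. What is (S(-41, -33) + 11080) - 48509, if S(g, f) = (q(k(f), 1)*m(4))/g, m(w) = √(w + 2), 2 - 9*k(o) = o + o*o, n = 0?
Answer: -37429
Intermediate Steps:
k(o) = 2/9 - o/9 - o²/9 (k(o) = 2/9 - (o + o*o)/9 = 2/9 - (o + o²)/9 = 2/9 + (-o/9 - o²/9) = 2/9 - o/9 - o²/9)
q(K, T) = 0
m(w) = √(2 + w)
S(g, f) = 0 (S(g, f) = (0*√(2 + 4))/g = (0*√6)/g = 0/g = 0)
(S(-41, -33) + 11080) - 48509 = (0 + 11080) - 48509 = 11080 - 48509 = -37429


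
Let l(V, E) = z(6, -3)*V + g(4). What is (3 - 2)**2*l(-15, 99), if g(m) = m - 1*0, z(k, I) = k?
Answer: -86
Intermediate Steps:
g(m) = m (g(m) = m + 0 = m)
l(V, E) = 4 + 6*V (l(V, E) = 6*V + 4 = 4 + 6*V)
(3 - 2)**2*l(-15, 99) = (3 - 2)**2*(4 + 6*(-15)) = 1**2*(4 - 90) = 1*(-86) = -86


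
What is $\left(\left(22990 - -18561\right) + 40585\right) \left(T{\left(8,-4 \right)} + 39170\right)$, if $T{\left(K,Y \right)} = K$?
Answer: $3217924208$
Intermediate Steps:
$\left(\left(22990 - -18561\right) + 40585\right) \left(T{\left(8,-4 \right)} + 39170\right) = \left(\left(22990 - -18561\right) + 40585\right) \left(8 + 39170\right) = \left(\left(22990 + 18561\right) + 40585\right) 39178 = \left(41551 + 40585\right) 39178 = 82136 \cdot 39178 = 3217924208$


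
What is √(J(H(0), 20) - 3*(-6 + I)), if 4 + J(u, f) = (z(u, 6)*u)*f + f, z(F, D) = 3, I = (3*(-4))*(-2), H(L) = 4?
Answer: √202 ≈ 14.213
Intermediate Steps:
I = 24 (I = -12*(-2) = 24)
J(u, f) = -4 + f + 3*f*u (J(u, f) = -4 + ((3*u)*f + f) = -4 + (3*f*u + f) = -4 + (f + 3*f*u) = -4 + f + 3*f*u)
√(J(H(0), 20) - 3*(-6 + I)) = √((-4 + 20 + 3*20*4) - 3*(-6 + 24)) = √((-4 + 20 + 240) - 3*18) = √(256 - 54) = √202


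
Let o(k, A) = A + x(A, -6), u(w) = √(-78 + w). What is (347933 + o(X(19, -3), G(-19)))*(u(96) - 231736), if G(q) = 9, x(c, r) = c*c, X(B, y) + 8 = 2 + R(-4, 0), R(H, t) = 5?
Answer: -80649457928 + 1044069*√2 ≈ -8.0648e+10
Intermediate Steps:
X(B, y) = -1 (X(B, y) = -8 + (2 + 5) = -8 + 7 = -1)
x(c, r) = c²
o(k, A) = A + A²
(347933 + o(X(19, -3), G(-19)))*(u(96) - 231736) = (347933 + 9*(1 + 9))*(√(-78 + 96) - 231736) = (347933 + 9*10)*(√18 - 231736) = (347933 + 90)*(3*√2 - 231736) = 348023*(-231736 + 3*√2) = -80649457928 + 1044069*√2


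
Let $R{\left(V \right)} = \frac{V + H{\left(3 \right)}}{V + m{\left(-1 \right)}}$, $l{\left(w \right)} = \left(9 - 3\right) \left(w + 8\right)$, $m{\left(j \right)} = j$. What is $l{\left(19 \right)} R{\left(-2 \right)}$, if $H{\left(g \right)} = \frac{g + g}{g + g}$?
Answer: $54$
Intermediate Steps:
$H{\left(g \right)} = 1$ ($H{\left(g \right)} = \frac{2 g}{2 g} = 2 g \frac{1}{2 g} = 1$)
$l{\left(w \right)} = 48 + 6 w$ ($l{\left(w \right)} = 6 \left(8 + w\right) = 48 + 6 w$)
$R{\left(V \right)} = \frac{1 + V}{-1 + V}$ ($R{\left(V \right)} = \frac{V + 1}{V - 1} = \frac{1 + V}{-1 + V}$)
$l{\left(19 \right)} R{\left(-2 \right)} = \left(48 + 6 \cdot 19\right) \frac{1 - 2}{-1 - 2} = \left(48 + 114\right) \frac{1}{-3} \left(-1\right) = 162 \left(\left(- \frac{1}{3}\right) \left(-1\right)\right) = 162 \cdot \frac{1}{3} = 54$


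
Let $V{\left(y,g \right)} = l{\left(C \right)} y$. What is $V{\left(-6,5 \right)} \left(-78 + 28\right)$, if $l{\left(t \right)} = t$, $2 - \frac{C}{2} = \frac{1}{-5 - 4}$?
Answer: $\frac{3800}{3} \approx 1266.7$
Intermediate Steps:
$C = \frac{38}{9}$ ($C = 4 - \frac{2}{-5 - 4} = 4 - \frac{2}{-9} = 4 - - \frac{2}{9} = 4 + \frac{2}{9} = \frac{38}{9} \approx 4.2222$)
$V{\left(y,g \right)} = \frac{38 y}{9}$
$V{\left(-6,5 \right)} \left(-78 + 28\right) = \frac{38}{9} \left(-6\right) \left(-78 + 28\right) = \left(- \frac{76}{3}\right) \left(-50\right) = \frac{3800}{3}$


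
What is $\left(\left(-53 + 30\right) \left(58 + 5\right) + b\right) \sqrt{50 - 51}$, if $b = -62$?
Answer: $- 1511 i \approx - 1511.0 i$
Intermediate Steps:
$\left(\left(-53 + 30\right) \left(58 + 5\right) + b\right) \sqrt{50 - 51} = \left(\left(-53 + 30\right) \left(58 + 5\right) - 62\right) \sqrt{50 - 51} = \left(\left(-23\right) 63 - 62\right) \sqrt{-1} = \left(-1449 - 62\right) i = - 1511 i$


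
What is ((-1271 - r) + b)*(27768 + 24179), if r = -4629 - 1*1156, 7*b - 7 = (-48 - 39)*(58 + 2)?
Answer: 195803085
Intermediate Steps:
b = -5213/7 (b = 1 + ((-48 - 39)*(58 + 2))/7 = 1 + (-87*60)/7 = 1 + (⅐)*(-5220) = 1 - 5220/7 = -5213/7 ≈ -744.71)
r = -5785 (r = -4629 - 1156 = -5785)
((-1271 - r) + b)*(27768 + 24179) = ((-1271 - 1*(-5785)) - 5213/7)*(27768 + 24179) = ((-1271 + 5785) - 5213/7)*51947 = (4514 - 5213/7)*51947 = (26385/7)*51947 = 195803085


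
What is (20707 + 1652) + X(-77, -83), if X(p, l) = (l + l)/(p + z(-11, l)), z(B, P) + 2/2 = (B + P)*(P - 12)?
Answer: 98960851/4426 ≈ 22359.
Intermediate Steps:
z(B, P) = -1 + (-12 + P)*(B + P) (z(B, P) = -1 + (B + P)*(P - 12) = -1 + (B + P)*(-12 + P) = -1 + (-12 + P)*(B + P))
X(p, l) = 2*l/(131 + p + l² - 23*l) (X(p, l) = (l + l)/(p + (-1 + l² - 12*(-11) - 12*l - 11*l)) = (2*l)/(p + (-1 + l² + 132 - 12*l - 11*l)) = (2*l)/(p + (131 + l² - 23*l)) = (2*l)/(131 + p + l² - 23*l) = 2*l/(131 + p + l² - 23*l))
(20707 + 1652) + X(-77, -83) = (20707 + 1652) + 2*(-83)/(131 - 77 + (-83)² - 23*(-83)) = 22359 + 2*(-83)/(131 - 77 + 6889 + 1909) = 22359 + 2*(-83)/8852 = 22359 + 2*(-83)*(1/8852) = 22359 - 83/4426 = 98960851/4426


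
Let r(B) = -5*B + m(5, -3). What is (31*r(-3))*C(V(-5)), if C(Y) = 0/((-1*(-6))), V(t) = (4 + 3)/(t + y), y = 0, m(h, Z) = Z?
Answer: 0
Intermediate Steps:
V(t) = 7/t (V(t) = (4 + 3)/(t + 0) = 7/t)
r(B) = -3 - 5*B (r(B) = -5*B - 3 = -3 - 5*B)
C(Y) = 0 (C(Y) = 0/6 = 0*(⅙) = 0)
(31*r(-3))*C(V(-5)) = (31*(-3 - 5*(-3)))*0 = (31*(-3 + 15))*0 = (31*12)*0 = 372*0 = 0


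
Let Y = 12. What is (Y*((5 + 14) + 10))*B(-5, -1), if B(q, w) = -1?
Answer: -348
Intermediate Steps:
(Y*((5 + 14) + 10))*B(-5, -1) = (12*((5 + 14) + 10))*(-1) = (12*(19 + 10))*(-1) = (12*29)*(-1) = 348*(-1) = -348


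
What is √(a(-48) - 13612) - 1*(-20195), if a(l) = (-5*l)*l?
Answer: 20195 + 2*I*√6283 ≈ 20195.0 + 158.53*I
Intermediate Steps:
a(l) = -5*l²
√(a(-48) - 13612) - 1*(-20195) = √(-5*(-48)² - 13612) - 1*(-20195) = √(-5*2304 - 13612) + 20195 = √(-11520 - 13612) + 20195 = √(-25132) + 20195 = 2*I*√6283 + 20195 = 20195 + 2*I*√6283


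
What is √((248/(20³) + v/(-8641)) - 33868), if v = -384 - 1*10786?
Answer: I*√25287190910646890/864100 ≈ 184.03*I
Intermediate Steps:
v = -11170 (v = -384 - 10786 = -11170)
√((248/(20³) + v/(-8641)) - 33868) = √((248/(20³) - 11170/(-8641)) - 33868) = √((248/8000 - 11170*(-1/8641)) - 33868) = √((248*(1/8000) + 11170/8641) - 33868) = √((31/1000 + 11170/8641) - 33868) = √(11437871/8641000 - 33868) = √(-292641950129/8641000) = I*√25287190910646890/864100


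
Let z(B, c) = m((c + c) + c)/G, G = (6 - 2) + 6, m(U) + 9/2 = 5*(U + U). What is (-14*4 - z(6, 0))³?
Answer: -1371330631/8000 ≈ -1.7142e+5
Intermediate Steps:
m(U) = -9/2 + 10*U (m(U) = -9/2 + 5*(U + U) = -9/2 + 5*(2*U) = -9/2 + 10*U)
G = 10 (G = 4 + 6 = 10)
z(B, c) = -9/20 + 3*c (z(B, c) = (-9/2 + 10*((c + c) + c))/10 = (-9/2 + 10*(2*c + c))*(⅒) = (-9/2 + 10*(3*c))*(⅒) = (-9/2 + 30*c)*(⅒) = -9/20 + 3*c)
(-14*4 - z(6, 0))³ = (-14*4 - (-9/20 + 3*0))³ = (-56 - (-9/20 + 0))³ = (-56 - 1*(-9/20))³ = (-56 + 9/20)³ = (-1111/20)³ = -1371330631/8000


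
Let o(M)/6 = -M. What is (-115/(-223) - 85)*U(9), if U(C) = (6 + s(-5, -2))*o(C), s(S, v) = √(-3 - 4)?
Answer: 6104160/223 + 1017360*I*√7/223 ≈ 27373.0 + 12070.0*I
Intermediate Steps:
s(S, v) = I*√7 (s(S, v) = √(-7) = I*√7)
o(M) = -6*M (o(M) = 6*(-M) = -6*M)
U(C) = -6*C*(6 + I*√7) (U(C) = (6 + I*√7)*(-6*C) = -6*C*(6 + I*√7))
(-115/(-223) - 85)*U(9) = (-115/(-223) - 85)*(-6*9*(6 + I*√7)) = (-115*(-1/223) - 85)*(-324 - 54*I*√7) = (115/223 - 85)*(-324 - 54*I*√7) = -18840*(-324 - 54*I*√7)/223 = 6104160/223 + 1017360*I*√7/223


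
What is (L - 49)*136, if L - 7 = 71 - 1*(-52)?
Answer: 11016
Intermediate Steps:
L = 130 (L = 7 + (71 - 1*(-52)) = 7 + (71 + 52) = 7 + 123 = 130)
(L - 49)*136 = (130 - 49)*136 = 81*136 = 11016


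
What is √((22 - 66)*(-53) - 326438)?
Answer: I*√324106 ≈ 569.3*I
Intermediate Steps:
√((22 - 66)*(-53) - 326438) = √(-44*(-53) - 326438) = √(2332 - 326438) = √(-324106) = I*√324106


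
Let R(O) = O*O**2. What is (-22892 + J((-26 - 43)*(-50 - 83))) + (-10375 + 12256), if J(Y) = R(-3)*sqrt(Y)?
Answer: -21011 - 27*sqrt(9177) ≈ -23598.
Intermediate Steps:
R(O) = O**3
J(Y) = -27*sqrt(Y) (J(Y) = (-3)**3*sqrt(Y) = -27*sqrt(Y))
(-22892 + J((-26 - 43)*(-50 - 83))) + (-10375 + 12256) = (-22892 - 27*sqrt(9177)) + (-10375 + 12256) = (-22892 - 27*sqrt(9177)) + 1881 = -21011 - 27*sqrt(9177)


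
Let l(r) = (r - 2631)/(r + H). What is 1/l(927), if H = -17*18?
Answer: -207/568 ≈ -0.36444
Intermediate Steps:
H = -306
l(r) = (-2631 + r)/(-306 + r) (l(r) = (r - 2631)/(r - 306) = (-2631 + r)/(-306 + r))
1/l(927) = 1/((-2631 + 927)/(-306 + 927)) = 1/(-1704/621) = 1/((1/621)*(-1704)) = 1/(-568/207) = -207/568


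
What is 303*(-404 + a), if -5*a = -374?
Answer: -498738/5 ≈ -99748.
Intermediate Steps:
a = 374/5 (a = -⅕*(-374) = 374/5 ≈ 74.800)
303*(-404 + a) = 303*(-404 + 374/5) = 303*(-1646/5) = -498738/5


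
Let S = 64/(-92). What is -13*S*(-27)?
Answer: -5616/23 ≈ -244.17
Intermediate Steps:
S = -16/23 (S = 64*(-1/92) = -16/23 ≈ -0.69565)
-13*S*(-27) = -13*(-16/23)*(-27) = (208/23)*(-27) = -5616/23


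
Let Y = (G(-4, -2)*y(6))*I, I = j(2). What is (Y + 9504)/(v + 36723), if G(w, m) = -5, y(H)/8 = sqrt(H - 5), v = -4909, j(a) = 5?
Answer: 4652/15907 ≈ 0.29245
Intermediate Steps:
I = 5
y(H) = 8*sqrt(-5 + H) (y(H) = 8*sqrt(H - 5) = 8*sqrt(-5 + H))
Y = -200 (Y = -40*sqrt(-5 + 6)*5 = -40*sqrt(1)*5 = -40*5 = -200)
(Y + 9504)/(v + 36723) = (-200 + 9504)/(-4909 + 36723) = 9304/31814 = 9304*(1/31814) = 4652/15907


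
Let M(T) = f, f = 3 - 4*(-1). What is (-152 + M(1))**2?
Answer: 21025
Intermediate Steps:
f = 7 (f = 3 + 4 = 7)
M(T) = 7
(-152 + M(1))**2 = (-152 + 7)**2 = (-145)**2 = 21025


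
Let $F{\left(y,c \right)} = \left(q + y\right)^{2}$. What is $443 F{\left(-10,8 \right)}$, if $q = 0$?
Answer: $44300$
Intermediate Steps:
$F{\left(y,c \right)} = y^{2}$ ($F{\left(y,c \right)} = \left(0 + y\right)^{2} = y^{2}$)
$443 F{\left(-10,8 \right)} = 443 \left(-10\right)^{2} = 443 \cdot 100 = 44300$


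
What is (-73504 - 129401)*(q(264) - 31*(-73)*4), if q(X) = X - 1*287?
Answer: -1832029245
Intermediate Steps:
q(X) = -287 + X (q(X) = X - 287 = -287 + X)
(-73504 - 129401)*(q(264) - 31*(-73)*4) = (-73504 - 129401)*((-287 + 264) - 31*(-73)*4) = -202905*(-23 + 2263*4) = -202905*(-23 + 9052) = -202905*9029 = -1832029245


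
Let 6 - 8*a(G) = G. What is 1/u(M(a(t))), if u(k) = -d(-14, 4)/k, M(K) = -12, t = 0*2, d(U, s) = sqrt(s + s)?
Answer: 3*sqrt(2) ≈ 4.2426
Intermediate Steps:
d(U, s) = sqrt(2)*sqrt(s) (d(U, s) = sqrt(2*s) = sqrt(2)*sqrt(s))
t = 0
a(G) = 3/4 - G/8
u(k) = -2*sqrt(2)/k (u(k) = -sqrt(2)*sqrt(4)/k = -sqrt(2)*2/k = -2*sqrt(2)/k)
1/u(M(a(t))) = 1/(-2*sqrt(2)/(-12)) = 1/(-2*sqrt(2)*(-1/12)) = 1/(sqrt(2)/6) = 3*sqrt(2)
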